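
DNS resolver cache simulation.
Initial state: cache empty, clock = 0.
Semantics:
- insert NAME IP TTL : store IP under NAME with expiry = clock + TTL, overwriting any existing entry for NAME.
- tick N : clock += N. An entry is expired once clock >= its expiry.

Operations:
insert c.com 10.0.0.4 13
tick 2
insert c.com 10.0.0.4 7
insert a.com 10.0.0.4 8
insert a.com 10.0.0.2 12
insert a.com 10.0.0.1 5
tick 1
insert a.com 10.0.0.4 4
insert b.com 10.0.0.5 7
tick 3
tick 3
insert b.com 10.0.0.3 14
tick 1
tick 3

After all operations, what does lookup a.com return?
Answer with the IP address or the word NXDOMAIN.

Op 1: insert c.com -> 10.0.0.4 (expiry=0+13=13). clock=0
Op 2: tick 2 -> clock=2.
Op 3: insert c.com -> 10.0.0.4 (expiry=2+7=9). clock=2
Op 4: insert a.com -> 10.0.0.4 (expiry=2+8=10). clock=2
Op 5: insert a.com -> 10.0.0.2 (expiry=2+12=14). clock=2
Op 6: insert a.com -> 10.0.0.1 (expiry=2+5=7). clock=2
Op 7: tick 1 -> clock=3.
Op 8: insert a.com -> 10.0.0.4 (expiry=3+4=7). clock=3
Op 9: insert b.com -> 10.0.0.5 (expiry=3+7=10). clock=3
Op 10: tick 3 -> clock=6.
Op 11: tick 3 -> clock=9. purged={a.com,c.com}
Op 12: insert b.com -> 10.0.0.3 (expiry=9+14=23). clock=9
Op 13: tick 1 -> clock=10.
Op 14: tick 3 -> clock=13.
lookup a.com: not in cache (expired or never inserted)

Answer: NXDOMAIN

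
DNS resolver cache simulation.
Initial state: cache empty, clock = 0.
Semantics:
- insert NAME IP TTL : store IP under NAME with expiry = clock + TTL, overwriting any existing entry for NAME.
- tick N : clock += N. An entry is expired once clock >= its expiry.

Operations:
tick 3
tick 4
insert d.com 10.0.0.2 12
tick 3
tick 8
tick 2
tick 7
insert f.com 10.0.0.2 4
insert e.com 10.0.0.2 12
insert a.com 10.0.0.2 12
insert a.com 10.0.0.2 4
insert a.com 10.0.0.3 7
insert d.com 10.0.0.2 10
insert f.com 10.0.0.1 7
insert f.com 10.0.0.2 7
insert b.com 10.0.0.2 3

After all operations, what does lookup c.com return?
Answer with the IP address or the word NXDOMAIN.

Op 1: tick 3 -> clock=3.
Op 2: tick 4 -> clock=7.
Op 3: insert d.com -> 10.0.0.2 (expiry=7+12=19). clock=7
Op 4: tick 3 -> clock=10.
Op 5: tick 8 -> clock=18.
Op 6: tick 2 -> clock=20. purged={d.com}
Op 7: tick 7 -> clock=27.
Op 8: insert f.com -> 10.0.0.2 (expiry=27+4=31). clock=27
Op 9: insert e.com -> 10.0.0.2 (expiry=27+12=39). clock=27
Op 10: insert a.com -> 10.0.0.2 (expiry=27+12=39). clock=27
Op 11: insert a.com -> 10.0.0.2 (expiry=27+4=31). clock=27
Op 12: insert a.com -> 10.0.0.3 (expiry=27+7=34). clock=27
Op 13: insert d.com -> 10.0.0.2 (expiry=27+10=37). clock=27
Op 14: insert f.com -> 10.0.0.1 (expiry=27+7=34). clock=27
Op 15: insert f.com -> 10.0.0.2 (expiry=27+7=34). clock=27
Op 16: insert b.com -> 10.0.0.2 (expiry=27+3=30). clock=27
lookup c.com: not in cache (expired or never inserted)

Answer: NXDOMAIN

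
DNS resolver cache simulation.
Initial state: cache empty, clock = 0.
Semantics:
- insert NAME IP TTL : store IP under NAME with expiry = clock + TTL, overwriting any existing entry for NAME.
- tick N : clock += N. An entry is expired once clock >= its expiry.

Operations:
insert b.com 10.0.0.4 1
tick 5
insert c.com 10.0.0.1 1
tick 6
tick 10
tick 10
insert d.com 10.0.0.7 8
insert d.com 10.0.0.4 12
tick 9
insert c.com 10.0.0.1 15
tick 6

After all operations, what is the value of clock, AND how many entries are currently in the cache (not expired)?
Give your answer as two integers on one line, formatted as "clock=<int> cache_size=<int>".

Answer: clock=46 cache_size=1

Derivation:
Op 1: insert b.com -> 10.0.0.4 (expiry=0+1=1). clock=0
Op 2: tick 5 -> clock=5. purged={b.com}
Op 3: insert c.com -> 10.0.0.1 (expiry=5+1=6). clock=5
Op 4: tick 6 -> clock=11. purged={c.com}
Op 5: tick 10 -> clock=21.
Op 6: tick 10 -> clock=31.
Op 7: insert d.com -> 10.0.0.7 (expiry=31+8=39). clock=31
Op 8: insert d.com -> 10.0.0.4 (expiry=31+12=43). clock=31
Op 9: tick 9 -> clock=40.
Op 10: insert c.com -> 10.0.0.1 (expiry=40+15=55). clock=40
Op 11: tick 6 -> clock=46. purged={d.com}
Final clock = 46
Final cache (unexpired): {c.com} -> size=1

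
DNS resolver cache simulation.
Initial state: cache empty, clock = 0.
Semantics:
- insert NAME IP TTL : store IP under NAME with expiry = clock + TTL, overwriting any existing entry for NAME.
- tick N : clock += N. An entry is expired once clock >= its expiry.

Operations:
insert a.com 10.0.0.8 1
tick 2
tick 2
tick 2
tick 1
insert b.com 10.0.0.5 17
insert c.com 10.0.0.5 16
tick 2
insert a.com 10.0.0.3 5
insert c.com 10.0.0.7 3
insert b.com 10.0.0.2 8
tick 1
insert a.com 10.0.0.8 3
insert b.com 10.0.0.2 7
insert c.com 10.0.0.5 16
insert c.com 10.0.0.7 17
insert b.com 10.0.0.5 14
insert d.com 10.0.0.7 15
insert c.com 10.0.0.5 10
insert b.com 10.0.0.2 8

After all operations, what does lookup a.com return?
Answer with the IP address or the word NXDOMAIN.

Op 1: insert a.com -> 10.0.0.8 (expiry=0+1=1). clock=0
Op 2: tick 2 -> clock=2. purged={a.com}
Op 3: tick 2 -> clock=4.
Op 4: tick 2 -> clock=6.
Op 5: tick 1 -> clock=7.
Op 6: insert b.com -> 10.0.0.5 (expiry=7+17=24). clock=7
Op 7: insert c.com -> 10.0.0.5 (expiry=7+16=23). clock=7
Op 8: tick 2 -> clock=9.
Op 9: insert a.com -> 10.0.0.3 (expiry=9+5=14). clock=9
Op 10: insert c.com -> 10.0.0.7 (expiry=9+3=12). clock=9
Op 11: insert b.com -> 10.0.0.2 (expiry=9+8=17). clock=9
Op 12: tick 1 -> clock=10.
Op 13: insert a.com -> 10.0.0.8 (expiry=10+3=13). clock=10
Op 14: insert b.com -> 10.0.0.2 (expiry=10+7=17). clock=10
Op 15: insert c.com -> 10.0.0.5 (expiry=10+16=26). clock=10
Op 16: insert c.com -> 10.0.0.7 (expiry=10+17=27). clock=10
Op 17: insert b.com -> 10.0.0.5 (expiry=10+14=24). clock=10
Op 18: insert d.com -> 10.0.0.7 (expiry=10+15=25). clock=10
Op 19: insert c.com -> 10.0.0.5 (expiry=10+10=20). clock=10
Op 20: insert b.com -> 10.0.0.2 (expiry=10+8=18). clock=10
lookup a.com: present, ip=10.0.0.8 expiry=13 > clock=10

Answer: 10.0.0.8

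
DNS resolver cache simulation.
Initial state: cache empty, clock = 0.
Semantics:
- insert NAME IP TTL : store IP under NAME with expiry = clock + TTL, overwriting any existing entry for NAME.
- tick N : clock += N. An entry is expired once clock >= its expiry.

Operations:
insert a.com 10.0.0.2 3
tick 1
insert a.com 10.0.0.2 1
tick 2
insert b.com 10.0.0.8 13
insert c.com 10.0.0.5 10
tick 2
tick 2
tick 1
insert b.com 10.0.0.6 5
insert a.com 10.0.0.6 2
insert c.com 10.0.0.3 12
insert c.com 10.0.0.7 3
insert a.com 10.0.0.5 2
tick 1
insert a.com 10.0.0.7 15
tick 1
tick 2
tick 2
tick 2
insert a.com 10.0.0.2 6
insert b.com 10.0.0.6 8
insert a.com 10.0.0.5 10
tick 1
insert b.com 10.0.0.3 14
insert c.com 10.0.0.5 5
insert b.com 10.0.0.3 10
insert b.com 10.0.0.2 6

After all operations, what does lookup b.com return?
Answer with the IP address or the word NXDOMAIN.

Op 1: insert a.com -> 10.0.0.2 (expiry=0+3=3). clock=0
Op 2: tick 1 -> clock=1.
Op 3: insert a.com -> 10.0.0.2 (expiry=1+1=2). clock=1
Op 4: tick 2 -> clock=3. purged={a.com}
Op 5: insert b.com -> 10.0.0.8 (expiry=3+13=16). clock=3
Op 6: insert c.com -> 10.0.0.5 (expiry=3+10=13). clock=3
Op 7: tick 2 -> clock=5.
Op 8: tick 2 -> clock=7.
Op 9: tick 1 -> clock=8.
Op 10: insert b.com -> 10.0.0.6 (expiry=8+5=13). clock=8
Op 11: insert a.com -> 10.0.0.6 (expiry=8+2=10). clock=8
Op 12: insert c.com -> 10.0.0.3 (expiry=8+12=20). clock=8
Op 13: insert c.com -> 10.0.0.7 (expiry=8+3=11). clock=8
Op 14: insert a.com -> 10.0.0.5 (expiry=8+2=10). clock=8
Op 15: tick 1 -> clock=9.
Op 16: insert a.com -> 10.0.0.7 (expiry=9+15=24). clock=9
Op 17: tick 1 -> clock=10.
Op 18: tick 2 -> clock=12. purged={c.com}
Op 19: tick 2 -> clock=14. purged={b.com}
Op 20: tick 2 -> clock=16.
Op 21: insert a.com -> 10.0.0.2 (expiry=16+6=22). clock=16
Op 22: insert b.com -> 10.0.0.6 (expiry=16+8=24). clock=16
Op 23: insert a.com -> 10.0.0.5 (expiry=16+10=26). clock=16
Op 24: tick 1 -> clock=17.
Op 25: insert b.com -> 10.0.0.3 (expiry=17+14=31). clock=17
Op 26: insert c.com -> 10.0.0.5 (expiry=17+5=22). clock=17
Op 27: insert b.com -> 10.0.0.3 (expiry=17+10=27). clock=17
Op 28: insert b.com -> 10.0.0.2 (expiry=17+6=23). clock=17
lookup b.com: present, ip=10.0.0.2 expiry=23 > clock=17

Answer: 10.0.0.2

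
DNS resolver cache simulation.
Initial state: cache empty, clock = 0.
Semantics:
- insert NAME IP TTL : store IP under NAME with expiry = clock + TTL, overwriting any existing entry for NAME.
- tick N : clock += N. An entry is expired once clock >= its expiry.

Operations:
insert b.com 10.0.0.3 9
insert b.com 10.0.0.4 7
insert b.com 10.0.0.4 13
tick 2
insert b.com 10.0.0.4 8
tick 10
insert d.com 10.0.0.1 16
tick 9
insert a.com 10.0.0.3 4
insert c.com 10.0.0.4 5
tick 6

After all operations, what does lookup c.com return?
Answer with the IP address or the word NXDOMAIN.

Op 1: insert b.com -> 10.0.0.3 (expiry=0+9=9). clock=0
Op 2: insert b.com -> 10.0.0.4 (expiry=0+7=7). clock=0
Op 3: insert b.com -> 10.0.0.4 (expiry=0+13=13). clock=0
Op 4: tick 2 -> clock=2.
Op 5: insert b.com -> 10.0.0.4 (expiry=2+8=10). clock=2
Op 6: tick 10 -> clock=12. purged={b.com}
Op 7: insert d.com -> 10.0.0.1 (expiry=12+16=28). clock=12
Op 8: tick 9 -> clock=21.
Op 9: insert a.com -> 10.0.0.3 (expiry=21+4=25). clock=21
Op 10: insert c.com -> 10.0.0.4 (expiry=21+5=26). clock=21
Op 11: tick 6 -> clock=27. purged={a.com,c.com}
lookup c.com: not in cache (expired or never inserted)

Answer: NXDOMAIN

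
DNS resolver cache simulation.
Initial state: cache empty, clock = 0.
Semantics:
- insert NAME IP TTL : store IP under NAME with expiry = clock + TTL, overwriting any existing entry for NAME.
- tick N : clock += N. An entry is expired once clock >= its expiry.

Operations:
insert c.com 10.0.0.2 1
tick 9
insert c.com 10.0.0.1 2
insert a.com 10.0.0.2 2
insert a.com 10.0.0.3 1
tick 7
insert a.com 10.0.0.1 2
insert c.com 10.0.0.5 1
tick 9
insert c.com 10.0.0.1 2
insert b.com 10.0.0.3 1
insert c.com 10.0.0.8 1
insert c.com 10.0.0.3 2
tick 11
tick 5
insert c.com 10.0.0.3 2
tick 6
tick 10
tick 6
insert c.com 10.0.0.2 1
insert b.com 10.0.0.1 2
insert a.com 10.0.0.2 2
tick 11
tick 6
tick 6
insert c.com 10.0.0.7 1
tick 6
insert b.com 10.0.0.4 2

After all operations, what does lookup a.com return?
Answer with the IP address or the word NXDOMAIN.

Answer: NXDOMAIN

Derivation:
Op 1: insert c.com -> 10.0.0.2 (expiry=0+1=1). clock=0
Op 2: tick 9 -> clock=9. purged={c.com}
Op 3: insert c.com -> 10.0.0.1 (expiry=9+2=11). clock=9
Op 4: insert a.com -> 10.0.0.2 (expiry=9+2=11). clock=9
Op 5: insert a.com -> 10.0.0.3 (expiry=9+1=10). clock=9
Op 6: tick 7 -> clock=16. purged={a.com,c.com}
Op 7: insert a.com -> 10.0.0.1 (expiry=16+2=18). clock=16
Op 8: insert c.com -> 10.0.0.5 (expiry=16+1=17). clock=16
Op 9: tick 9 -> clock=25. purged={a.com,c.com}
Op 10: insert c.com -> 10.0.0.1 (expiry=25+2=27). clock=25
Op 11: insert b.com -> 10.0.0.3 (expiry=25+1=26). clock=25
Op 12: insert c.com -> 10.0.0.8 (expiry=25+1=26). clock=25
Op 13: insert c.com -> 10.0.0.3 (expiry=25+2=27). clock=25
Op 14: tick 11 -> clock=36. purged={b.com,c.com}
Op 15: tick 5 -> clock=41.
Op 16: insert c.com -> 10.0.0.3 (expiry=41+2=43). clock=41
Op 17: tick 6 -> clock=47. purged={c.com}
Op 18: tick 10 -> clock=57.
Op 19: tick 6 -> clock=63.
Op 20: insert c.com -> 10.0.0.2 (expiry=63+1=64). clock=63
Op 21: insert b.com -> 10.0.0.1 (expiry=63+2=65). clock=63
Op 22: insert a.com -> 10.0.0.2 (expiry=63+2=65). clock=63
Op 23: tick 11 -> clock=74. purged={a.com,b.com,c.com}
Op 24: tick 6 -> clock=80.
Op 25: tick 6 -> clock=86.
Op 26: insert c.com -> 10.0.0.7 (expiry=86+1=87). clock=86
Op 27: tick 6 -> clock=92. purged={c.com}
Op 28: insert b.com -> 10.0.0.4 (expiry=92+2=94). clock=92
lookup a.com: not in cache (expired or never inserted)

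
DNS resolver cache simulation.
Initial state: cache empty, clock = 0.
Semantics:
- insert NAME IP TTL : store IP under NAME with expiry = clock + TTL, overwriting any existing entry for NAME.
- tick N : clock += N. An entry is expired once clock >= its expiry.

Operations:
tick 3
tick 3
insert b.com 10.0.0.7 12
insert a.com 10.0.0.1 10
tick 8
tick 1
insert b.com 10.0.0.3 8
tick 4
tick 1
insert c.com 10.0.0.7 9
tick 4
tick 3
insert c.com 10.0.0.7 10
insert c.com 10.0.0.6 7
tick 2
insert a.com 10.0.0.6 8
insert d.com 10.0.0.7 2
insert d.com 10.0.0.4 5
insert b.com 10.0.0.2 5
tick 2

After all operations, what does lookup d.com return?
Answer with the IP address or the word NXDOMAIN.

Answer: 10.0.0.4

Derivation:
Op 1: tick 3 -> clock=3.
Op 2: tick 3 -> clock=6.
Op 3: insert b.com -> 10.0.0.7 (expiry=6+12=18). clock=6
Op 4: insert a.com -> 10.0.0.1 (expiry=6+10=16). clock=6
Op 5: tick 8 -> clock=14.
Op 6: tick 1 -> clock=15.
Op 7: insert b.com -> 10.0.0.3 (expiry=15+8=23). clock=15
Op 8: tick 4 -> clock=19. purged={a.com}
Op 9: tick 1 -> clock=20.
Op 10: insert c.com -> 10.0.0.7 (expiry=20+9=29). clock=20
Op 11: tick 4 -> clock=24. purged={b.com}
Op 12: tick 3 -> clock=27.
Op 13: insert c.com -> 10.0.0.7 (expiry=27+10=37). clock=27
Op 14: insert c.com -> 10.0.0.6 (expiry=27+7=34). clock=27
Op 15: tick 2 -> clock=29.
Op 16: insert a.com -> 10.0.0.6 (expiry=29+8=37). clock=29
Op 17: insert d.com -> 10.0.0.7 (expiry=29+2=31). clock=29
Op 18: insert d.com -> 10.0.0.4 (expiry=29+5=34). clock=29
Op 19: insert b.com -> 10.0.0.2 (expiry=29+5=34). clock=29
Op 20: tick 2 -> clock=31.
lookup d.com: present, ip=10.0.0.4 expiry=34 > clock=31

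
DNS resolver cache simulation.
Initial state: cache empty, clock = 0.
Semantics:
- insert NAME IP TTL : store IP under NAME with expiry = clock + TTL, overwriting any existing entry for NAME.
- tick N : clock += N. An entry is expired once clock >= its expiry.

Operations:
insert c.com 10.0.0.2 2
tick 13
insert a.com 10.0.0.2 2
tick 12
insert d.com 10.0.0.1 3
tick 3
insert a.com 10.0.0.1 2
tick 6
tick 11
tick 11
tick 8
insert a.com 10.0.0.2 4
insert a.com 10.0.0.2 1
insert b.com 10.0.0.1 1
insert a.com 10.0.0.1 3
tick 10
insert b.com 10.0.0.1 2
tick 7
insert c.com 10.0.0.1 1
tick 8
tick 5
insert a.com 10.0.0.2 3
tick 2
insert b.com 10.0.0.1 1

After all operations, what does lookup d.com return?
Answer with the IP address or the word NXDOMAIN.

Answer: NXDOMAIN

Derivation:
Op 1: insert c.com -> 10.0.0.2 (expiry=0+2=2). clock=0
Op 2: tick 13 -> clock=13. purged={c.com}
Op 3: insert a.com -> 10.0.0.2 (expiry=13+2=15). clock=13
Op 4: tick 12 -> clock=25. purged={a.com}
Op 5: insert d.com -> 10.0.0.1 (expiry=25+3=28). clock=25
Op 6: tick 3 -> clock=28. purged={d.com}
Op 7: insert a.com -> 10.0.0.1 (expiry=28+2=30). clock=28
Op 8: tick 6 -> clock=34. purged={a.com}
Op 9: tick 11 -> clock=45.
Op 10: tick 11 -> clock=56.
Op 11: tick 8 -> clock=64.
Op 12: insert a.com -> 10.0.0.2 (expiry=64+4=68). clock=64
Op 13: insert a.com -> 10.0.0.2 (expiry=64+1=65). clock=64
Op 14: insert b.com -> 10.0.0.1 (expiry=64+1=65). clock=64
Op 15: insert a.com -> 10.0.0.1 (expiry=64+3=67). clock=64
Op 16: tick 10 -> clock=74. purged={a.com,b.com}
Op 17: insert b.com -> 10.0.0.1 (expiry=74+2=76). clock=74
Op 18: tick 7 -> clock=81. purged={b.com}
Op 19: insert c.com -> 10.0.0.1 (expiry=81+1=82). clock=81
Op 20: tick 8 -> clock=89. purged={c.com}
Op 21: tick 5 -> clock=94.
Op 22: insert a.com -> 10.0.0.2 (expiry=94+3=97). clock=94
Op 23: tick 2 -> clock=96.
Op 24: insert b.com -> 10.0.0.1 (expiry=96+1=97). clock=96
lookup d.com: not in cache (expired or never inserted)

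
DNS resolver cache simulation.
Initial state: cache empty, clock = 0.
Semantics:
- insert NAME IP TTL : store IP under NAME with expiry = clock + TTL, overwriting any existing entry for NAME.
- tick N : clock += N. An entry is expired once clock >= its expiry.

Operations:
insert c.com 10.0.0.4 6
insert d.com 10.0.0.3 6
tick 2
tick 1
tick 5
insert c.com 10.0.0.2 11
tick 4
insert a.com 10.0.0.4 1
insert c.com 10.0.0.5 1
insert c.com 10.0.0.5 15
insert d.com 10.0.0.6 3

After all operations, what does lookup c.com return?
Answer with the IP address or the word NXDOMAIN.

Op 1: insert c.com -> 10.0.0.4 (expiry=0+6=6). clock=0
Op 2: insert d.com -> 10.0.0.3 (expiry=0+6=6). clock=0
Op 3: tick 2 -> clock=2.
Op 4: tick 1 -> clock=3.
Op 5: tick 5 -> clock=8. purged={c.com,d.com}
Op 6: insert c.com -> 10.0.0.2 (expiry=8+11=19). clock=8
Op 7: tick 4 -> clock=12.
Op 8: insert a.com -> 10.0.0.4 (expiry=12+1=13). clock=12
Op 9: insert c.com -> 10.0.0.5 (expiry=12+1=13). clock=12
Op 10: insert c.com -> 10.0.0.5 (expiry=12+15=27). clock=12
Op 11: insert d.com -> 10.0.0.6 (expiry=12+3=15). clock=12
lookup c.com: present, ip=10.0.0.5 expiry=27 > clock=12

Answer: 10.0.0.5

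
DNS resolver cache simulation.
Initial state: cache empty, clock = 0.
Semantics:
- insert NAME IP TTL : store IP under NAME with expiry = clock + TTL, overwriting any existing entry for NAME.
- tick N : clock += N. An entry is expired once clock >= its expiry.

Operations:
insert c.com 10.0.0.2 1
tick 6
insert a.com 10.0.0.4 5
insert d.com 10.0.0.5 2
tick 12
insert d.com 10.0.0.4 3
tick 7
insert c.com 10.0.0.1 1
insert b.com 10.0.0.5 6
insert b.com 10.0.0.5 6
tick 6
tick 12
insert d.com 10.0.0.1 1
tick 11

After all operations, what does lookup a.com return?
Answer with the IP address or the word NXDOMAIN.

Op 1: insert c.com -> 10.0.0.2 (expiry=0+1=1). clock=0
Op 2: tick 6 -> clock=6. purged={c.com}
Op 3: insert a.com -> 10.0.0.4 (expiry=6+5=11). clock=6
Op 4: insert d.com -> 10.0.0.5 (expiry=6+2=8). clock=6
Op 5: tick 12 -> clock=18. purged={a.com,d.com}
Op 6: insert d.com -> 10.0.0.4 (expiry=18+3=21). clock=18
Op 7: tick 7 -> clock=25. purged={d.com}
Op 8: insert c.com -> 10.0.0.1 (expiry=25+1=26). clock=25
Op 9: insert b.com -> 10.0.0.5 (expiry=25+6=31). clock=25
Op 10: insert b.com -> 10.0.0.5 (expiry=25+6=31). clock=25
Op 11: tick 6 -> clock=31. purged={b.com,c.com}
Op 12: tick 12 -> clock=43.
Op 13: insert d.com -> 10.0.0.1 (expiry=43+1=44). clock=43
Op 14: tick 11 -> clock=54. purged={d.com}
lookup a.com: not in cache (expired or never inserted)

Answer: NXDOMAIN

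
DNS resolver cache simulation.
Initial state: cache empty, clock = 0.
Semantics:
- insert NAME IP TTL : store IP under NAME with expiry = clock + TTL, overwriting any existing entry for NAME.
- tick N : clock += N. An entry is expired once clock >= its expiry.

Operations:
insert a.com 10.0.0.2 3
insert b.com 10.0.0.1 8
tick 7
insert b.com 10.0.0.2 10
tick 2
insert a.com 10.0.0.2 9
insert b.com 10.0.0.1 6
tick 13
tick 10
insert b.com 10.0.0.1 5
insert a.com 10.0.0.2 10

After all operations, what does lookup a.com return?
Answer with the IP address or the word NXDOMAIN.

Op 1: insert a.com -> 10.0.0.2 (expiry=0+3=3). clock=0
Op 2: insert b.com -> 10.0.0.1 (expiry=0+8=8). clock=0
Op 3: tick 7 -> clock=7. purged={a.com}
Op 4: insert b.com -> 10.0.0.2 (expiry=7+10=17). clock=7
Op 5: tick 2 -> clock=9.
Op 6: insert a.com -> 10.0.0.2 (expiry=9+9=18). clock=9
Op 7: insert b.com -> 10.0.0.1 (expiry=9+6=15). clock=9
Op 8: tick 13 -> clock=22. purged={a.com,b.com}
Op 9: tick 10 -> clock=32.
Op 10: insert b.com -> 10.0.0.1 (expiry=32+5=37). clock=32
Op 11: insert a.com -> 10.0.0.2 (expiry=32+10=42). clock=32
lookup a.com: present, ip=10.0.0.2 expiry=42 > clock=32

Answer: 10.0.0.2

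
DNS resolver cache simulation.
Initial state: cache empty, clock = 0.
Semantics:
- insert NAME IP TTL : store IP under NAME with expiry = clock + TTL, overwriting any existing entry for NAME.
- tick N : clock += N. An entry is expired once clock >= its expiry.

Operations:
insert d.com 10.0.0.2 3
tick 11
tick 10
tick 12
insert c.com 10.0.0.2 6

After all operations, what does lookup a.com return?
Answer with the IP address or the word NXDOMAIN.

Op 1: insert d.com -> 10.0.0.2 (expiry=0+3=3). clock=0
Op 2: tick 11 -> clock=11. purged={d.com}
Op 3: tick 10 -> clock=21.
Op 4: tick 12 -> clock=33.
Op 5: insert c.com -> 10.0.0.2 (expiry=33+6=39). clock=33
lookup a.com: not in cache (expired or never inserted)

Answer: NXDOMAIN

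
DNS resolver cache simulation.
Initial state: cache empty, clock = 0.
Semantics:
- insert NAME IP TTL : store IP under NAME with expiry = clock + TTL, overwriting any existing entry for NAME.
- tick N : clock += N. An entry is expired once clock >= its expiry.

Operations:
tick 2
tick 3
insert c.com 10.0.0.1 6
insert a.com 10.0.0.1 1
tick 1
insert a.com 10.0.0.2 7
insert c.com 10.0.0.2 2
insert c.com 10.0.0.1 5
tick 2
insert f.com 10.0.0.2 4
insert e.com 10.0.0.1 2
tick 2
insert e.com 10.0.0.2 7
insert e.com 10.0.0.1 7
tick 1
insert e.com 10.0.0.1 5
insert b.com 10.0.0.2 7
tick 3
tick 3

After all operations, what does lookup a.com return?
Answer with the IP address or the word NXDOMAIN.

Answer: NXDOMAIN

Derivation:
Op 1: tick 2 -> clock=2.
Op 2: tick 3 -> clock=5.
Op 3: insert c.com -> 10.0.0.1 (expiry=5+6=11). clock=5
Op 4: insert a.com -> 10.0.0.1 (expiry=5+1=6). clock=5
Op 5: tick 1 -> clock=6. purged={a.com}
Op 6: insert a.com -> 10.0.0.2 (expiry=6+7=13). clock=6
Op 7: insert c.com -> 10.0.0.2 (expiry=6+2=8). clock=6
Op 8: insert c.com -> 10.0.0.1 (expiry=6+5=11). clock=6
Op 9: tick 2 -> clock=8.
Op 10: insert f.com -> 10.0.0.2 (expiry=8+4=12). clock=8
Op 11: insert e.com -> 10.0.0.1 (expiry=8+2=10). clock=8
Op 12: tick 2 -> clock=10. purged={e.com}
Op 13: insert e.com -> 10.0.0.2 (expiry=10+7=17). clock=10
Op 14: insert e.com -> 10.0.0.1 (expiry=10+7=17). clock=10
Op 15: tick 1 -> clock=11. purged={c.com}
Op 16: insert e.com -> 10.0.0.1 (expiry=11+5=16). clock=11
Op 17: insert b.com -> 10.0.0.2 (expiry=11+7=18). clock=11
Op 18: tick 3 -> clock=14. purged={a.com,f.com}
Op 19: tick 3 -> clock=17. purged={e.com}
lookup a.com: not in cache (expired or never inserted)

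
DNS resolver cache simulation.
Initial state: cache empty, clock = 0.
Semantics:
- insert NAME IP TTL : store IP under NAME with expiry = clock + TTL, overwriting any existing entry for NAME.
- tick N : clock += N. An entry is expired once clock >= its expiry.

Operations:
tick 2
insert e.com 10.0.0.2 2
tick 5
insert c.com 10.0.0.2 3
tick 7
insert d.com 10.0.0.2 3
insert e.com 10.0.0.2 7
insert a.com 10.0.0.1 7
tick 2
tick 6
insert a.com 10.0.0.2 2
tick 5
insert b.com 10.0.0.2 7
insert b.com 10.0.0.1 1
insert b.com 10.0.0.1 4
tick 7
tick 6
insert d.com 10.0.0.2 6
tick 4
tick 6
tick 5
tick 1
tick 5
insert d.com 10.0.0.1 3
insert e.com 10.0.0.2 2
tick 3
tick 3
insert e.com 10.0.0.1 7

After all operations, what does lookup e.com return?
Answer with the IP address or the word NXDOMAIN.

Answer: 10.0.0.1

Derivation:
Op 1: tick 2 -> clock=2.
Op 2: insert e.com -> 10.0.0.2 (expiry=2+2=4). clock=2
Op 3: tick 5 -> clock=7. purged={e.com}
Op 4: insert c.com -> 10.0.0.2 (expiry=7+3=10). clock=7
Op 5: tick 7 -> clock=14. purged={c.com}
Op 6: insert d.com -> 10.0.0.2 (expiry=14+3=17). clock=14
Op 7: insert e.com -> 10.0.0.2 (expiry=14+7=21). clock=14
Op 8: insert a.com -> 10.0.0.1 (expiry=14+7=21). clock=14
Op 9: tick 2 -> clock=16.
Op 10: tick 6 -> clock=22. purged={a.com,d.com,e.com}
Op 11: insert a.com -> 10.0.0.2 (expiry=22+2=24). clock=22
Op 12: tick 5 -> clock=27. purged={a.com}
Op 13: insert b.com -> 10.0.0.2 (expiry=27+7=34). clock=27
Op 14: insert b.com -> 10.0.0.1 (expiry=27+1=28). clock=27
Op 15: insert b.com -> 10.0.0.1 (expiry=27+4=31). clock=27
Op 16: tick 7 -> clock=34. purged={b.com}
Op 17: tick 6 -> clock=40.
Op 18: insert d.com -> 10.0.0.2 (expiry=40+6=46). clock=40
Op 19: tick 4 -> clock=44.
Op 20: tick 6 -> clock=50. purged={d.com}
Op 21: tick 5 -> clock=55.
Op 22: tick 1 -> clock=56.
Op 23: tick 5 -> clock=61.
Op 24: insert d.com -> 10.0.0.1 (expiry=61+3=64). clock=61
Op 25: insert e.com -> 10.0.0.2 (expiry=61+2=63). clock=61
Op 26: tick 3 -> clock=64. purged={d.com,e.com}
Op 27: tick 3 -> clock=67.
Op 28: insert e.com -> 10.0.0.1 (expiry=67+7=74). clock=67
lookup e.com: present, ip=10.0.0.1 expiry=74 > clock=67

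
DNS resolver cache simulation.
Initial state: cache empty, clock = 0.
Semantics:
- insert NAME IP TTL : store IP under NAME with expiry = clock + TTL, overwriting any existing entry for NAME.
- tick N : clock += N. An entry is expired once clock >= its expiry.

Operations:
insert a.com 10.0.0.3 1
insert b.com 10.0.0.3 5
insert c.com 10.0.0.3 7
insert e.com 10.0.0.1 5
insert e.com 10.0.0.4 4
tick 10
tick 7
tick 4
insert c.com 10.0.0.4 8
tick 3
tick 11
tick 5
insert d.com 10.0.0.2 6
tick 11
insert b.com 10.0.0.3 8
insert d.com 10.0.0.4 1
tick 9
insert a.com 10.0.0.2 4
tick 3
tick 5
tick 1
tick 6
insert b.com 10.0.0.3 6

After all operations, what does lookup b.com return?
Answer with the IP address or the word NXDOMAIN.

Answer: 10.0.0.3

Derivation:
Op 1: insert a.com -> 10.0.0.3 (expiry=0+1=1). clock=0
Op 2: insert b.com -> 10.0.0.3 (expiry=0+5=5). clock=0
Op 3: insert c.com -> 10.0.0.3 (expiry=0+7=7). clock=0
Op 4: insert e.com -> 10.0.0.1 (expiry=0+5=5). clock=0
Op 5: insert e.com -> 10.0.0.4 (expiry=0+4=4). clock=0
Op 6: tick 10 -> clock=10. purged={a.com,b.com,c.com,e.com}
Op 7: tick 7 -> clock=17.
Op 8: tick 4 -> clock=21.
Op 9: insert c.com -> 10.0.0.4 (expiry=21+8=29). clock=21
Op 10: tick 3 -> clock=24.
Op 11: tick 11 -> clock=35. purged={c.com}
Op 12: tick 5 -> clock=40.
Op 13: insert d.com -> 10.0.0.2 (expiry=40+6=46). clock=40
Op 14: tick 11 -> clock=51. purged={d.com}
Op 15: insert b.com -> 10.0.0.3 (expiry=51+8=59). clock=51
Op 16: insert d.com -> 10.0.0.4 (expiry=51+1=52). clock=51
Op 17: tick 9 -> clock=60. purged={b.com,d.com}
Op 18: insert a.com -> 10.0.0.2 (expiry=60+4=64). clock=60
Op 19: tick 3 -> clock=63.
Op 20: tick 5 -> clock=68. purged={a.com}
Op 21: tick 1 -> clock=69.
Op 22: tick 6 -> clock=75.
Op 23: insert b.com -> 10.0.0.3 (expiry=75+6=81). clock=75
lookup b.com: present, ip=10.0.0.3 expiry=81 > clock=75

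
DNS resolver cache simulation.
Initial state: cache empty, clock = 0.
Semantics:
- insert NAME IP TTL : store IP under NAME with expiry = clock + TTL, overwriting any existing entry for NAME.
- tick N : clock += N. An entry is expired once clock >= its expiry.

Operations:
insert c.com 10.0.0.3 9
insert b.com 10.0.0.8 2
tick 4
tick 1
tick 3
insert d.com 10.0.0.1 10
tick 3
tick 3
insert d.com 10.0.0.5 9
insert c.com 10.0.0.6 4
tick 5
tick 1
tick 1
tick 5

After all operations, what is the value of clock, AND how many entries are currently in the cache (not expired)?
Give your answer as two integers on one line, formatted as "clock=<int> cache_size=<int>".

Answer: clock=26 cache_size=0

Derivation:
Op 1: insert c.com -> 10.0.0.3 (expiry=0+9=9). clock=0
Op 2: insert b.com -> 10.0.0.8 (expiry=0+2=2). clock=0
Op 3: tick 4 -> clock=4. purged={b.com}
Op 4: tick 1 -> clock=5.
Op 5: tick 3 -> clock=8.
Op 6: insert d.com -> 10.0.0.1 (expiry=8+10=18). clock=8
Op 7: tick 3 -> clock=11. purged={c.com}
Op 8: tick 3 -> clock=14.
Op 9: insert d.com -> 10.0.0.5 (expiry=14+9=23). clock=14
Op 10: insert c.com -> 10.0.0.6 (expiry=14+4=18). clock=14
Op 11: tick 5 -> clock=19. purged={c.com}
Op 12: tick 1 -> clock=20.
Op 13: tick 1 -> clock=21.
Op 14: tick 5 -> clock=26. purged={d.com}
Final clock = 26
Final cache (unexpired): {} -> size=0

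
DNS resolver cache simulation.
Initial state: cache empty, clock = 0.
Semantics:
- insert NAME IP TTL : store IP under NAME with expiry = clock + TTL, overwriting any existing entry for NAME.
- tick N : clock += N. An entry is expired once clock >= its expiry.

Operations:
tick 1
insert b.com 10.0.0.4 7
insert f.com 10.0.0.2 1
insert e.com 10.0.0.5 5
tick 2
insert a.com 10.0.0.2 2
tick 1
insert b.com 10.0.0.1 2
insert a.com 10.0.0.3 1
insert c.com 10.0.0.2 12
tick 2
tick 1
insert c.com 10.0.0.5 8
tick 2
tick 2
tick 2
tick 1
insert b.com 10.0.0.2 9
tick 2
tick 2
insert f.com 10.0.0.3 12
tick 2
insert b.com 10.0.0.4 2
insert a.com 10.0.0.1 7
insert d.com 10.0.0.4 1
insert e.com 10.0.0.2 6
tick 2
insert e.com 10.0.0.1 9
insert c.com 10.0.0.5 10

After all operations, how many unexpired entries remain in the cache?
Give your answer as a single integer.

Answer: 4

Derivation:
Op 1: tick 1 -> clock=1.
Op 2: insert b.com -> 10.0.0.4 (expiry=1+7=8). clock=1
Op 3: insert f.com -> 10.0.0.2 (expiry=1+1=2). clock=1
Op 4: insert e.com -> 10.0.0.5 (expiry=1+5=6). clock=1
Op 5: tick 2 -> clock=3. purged={f.com}
Op 6: insert a.com -> 10.0.0.2 (expiry=3+2=5). clock=3
Op 7: tick 1 -> clock=4.
Op 8: insert b.com -> 10.0.0.1 (expiry=4+2=6). clock=4
Op 9: insert a.com -> 10.0.0.3 (expiry=4+1=5). clock=4
Op 10: insert c.com -> 10.0.0.2 (expiry=4+12=16). clock=4
Op 11: tick 2 -> clock=6. purged={a.com,b.com,e.com}
Op 12: tick 1 -> clock=7.
Op 13: insert c.com -> 10.0.0.5 (expiry=7+8=15). clock=7
Op 14: tick 2 -> clock=9.
Op 15: tick 2 -> clock=11.
Op 16: tick 2 -> clock=13.
Op 17: tick 1 -> clock=14.
Op 18: insert b.com -> 10.0.0.2 (expiry=14+9=23). clock=14
Op 19: tick 2 -> clock=16. purged={c.com}
Op 20: tick 2 -> clock=18.
Op 21: insert f.com -> 10.0.0.3 (expiry=18+12=30). clock=18
Op 22: tick 2 -> clock=20.
Op 23: insert b.com -> 10.0.0.4 (expiry=20+2=22). clock=20
Op 24: insert a.com -> 10.0.0.1 (expiry=20+7=27). clock=20
Op 25: insert d.com -> 10.0.0.4 (expiry=20+1=21). clock=20
Op 26: insert e.com -> 10.0.0.2 (expiry=20+6=26). clock=20
Op 27: tick 2 -> clock=22. purged={b.com,d.com}
Op 28: insert e.com -> 10.0.0.1 (expiry=22+9=31). clock=22
Op 29: insert c.com -> 10.0.0.5 (expiry=22+10=32). clock=22
Final cache (unexpired): {a.com,c.com,e.com,f.com} -> size=4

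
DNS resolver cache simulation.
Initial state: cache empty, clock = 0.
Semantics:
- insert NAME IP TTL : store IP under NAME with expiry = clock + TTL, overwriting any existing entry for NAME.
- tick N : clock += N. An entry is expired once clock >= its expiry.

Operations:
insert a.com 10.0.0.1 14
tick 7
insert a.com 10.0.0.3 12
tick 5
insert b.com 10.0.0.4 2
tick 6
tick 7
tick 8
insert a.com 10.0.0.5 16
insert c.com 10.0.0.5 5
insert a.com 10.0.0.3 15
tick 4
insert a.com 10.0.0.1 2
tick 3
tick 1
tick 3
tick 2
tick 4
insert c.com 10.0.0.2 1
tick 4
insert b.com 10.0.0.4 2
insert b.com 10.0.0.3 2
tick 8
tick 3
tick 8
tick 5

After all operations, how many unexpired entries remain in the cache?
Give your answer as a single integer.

Op 1: insert a.com -> 10.0.0.1 (expiry=0+14=14). clock=0
Op 2: tick 7 -> clock=7.
Op 3: insert a.com -> 10.0.0.3 (expiry=7+12=19). clock=7
Op 4: tick 5 -> clock=12.
Op 5: insert b.com -> 10.0.0.4 (expiry=12+2=14). clock=12
Op 6: tick 6 -> clock=18. purged={b.com}
Op 7: tick 7 -> clock=25. purged={a.com}
Op 8: tick 8 -> clock=33.
Op 9: insert a.com -> 10.0.0.5 (expiry=33+16=49). clock=33
Op 10: insert c.com -> 10.0.0.5 (expiry=33+5=38). clock=33
Op 11: insert a.com -> 10.0.0.3 (expiry=33+15=48). clock=33
Op 12: tick 4 -> clock=37.
Op 13: insert a.com -> 10.0.0.1 (expiry=37+2=39). clock=37
Op 14: tick 3 -> clock=40. purged={a.com,c.com}
Op 15: tick 1 -> clock=41.
Op 16: tick 3 -> clock=44.
Op 17: tick 2 -> clock=46.
Op 18: tick 4 -> clock=50.
Op 19: insert c.com -> 10.0.0.2 (expiry=50+1=51). clock=50
Op 20: tick 4 -> clock=54. purged={c.com}
Op 21: insert b.com -> 10.0.0.4 (expiry=54+2=56). clock=54
Op 22: insert b.com -> 10.0.0.3 (expiry=54+2=56). clock=54
Op 23: tick 8 -> clock=62. purged={b.com}
Op 24: tick 3 -> clock=65.
Op 25: tick 8 -> clock=73.
Op 26: tick 5 -> clock=78.
Final cache (unexpired): {} -> size=0

Answer: 0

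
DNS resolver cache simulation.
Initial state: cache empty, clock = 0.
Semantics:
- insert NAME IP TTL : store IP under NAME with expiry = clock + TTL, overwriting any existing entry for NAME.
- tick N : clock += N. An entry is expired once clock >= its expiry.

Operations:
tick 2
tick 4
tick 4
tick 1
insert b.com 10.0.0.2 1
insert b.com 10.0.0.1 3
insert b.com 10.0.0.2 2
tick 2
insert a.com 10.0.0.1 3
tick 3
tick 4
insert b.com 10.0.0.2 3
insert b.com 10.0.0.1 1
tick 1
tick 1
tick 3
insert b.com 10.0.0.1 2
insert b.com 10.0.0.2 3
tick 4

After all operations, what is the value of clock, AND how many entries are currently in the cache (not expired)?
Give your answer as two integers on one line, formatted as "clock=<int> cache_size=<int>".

Op 1: tick 2 -> clock=2.
Op 2: tick 4 -> clock=6.
Op 3: tick 4 -> clock=10.
Op 4: tick 1 -> clock=11.
Op 5: insert b.com -> 10.0.0.2 (expiry=11+1=12). clock=11
Op 6: insert b.com -> 10.0.0.1 (expiry=11+3=14). clock=11
Op 7: insert b.com -> 10.0.0.2 (expiry=11+2=13). clock=11
Op 8: tick 2 -> clock=13. purged={b.com}
Op 9: insert a.com -> 10.0.0.1 (expiry=13+3=16). clock=13
Op 10: tick 3 -> clock=16. purged={a.com}
Op 11: tick 4 -> clock=20.
Op 12: insert b.com -> 10.0.0.2 (expiry=20+3=23). clock=20
Op 13: insert b.com -> 10.0.0.1 (expiry=20+1=21). clock=20
Op 14: tick 1 -> clock=21. purged={b.com}
Op 15: tick 1 -> clock=22.
Op 16: tick 3 -> clock=25.
Op 17: insert b.com -> 10.0.0.1 (expiry=25+2=27). clock=25
Op 18: insert b.com -> 10.0.0.2 (expiry=25+3=28). clock=25
Op 19: tick 4 -> clock=29. purged={b.com}
Final clock = 29
Final cache (unexpired): {} -> size=0

Answer: clock=29 cache_size=0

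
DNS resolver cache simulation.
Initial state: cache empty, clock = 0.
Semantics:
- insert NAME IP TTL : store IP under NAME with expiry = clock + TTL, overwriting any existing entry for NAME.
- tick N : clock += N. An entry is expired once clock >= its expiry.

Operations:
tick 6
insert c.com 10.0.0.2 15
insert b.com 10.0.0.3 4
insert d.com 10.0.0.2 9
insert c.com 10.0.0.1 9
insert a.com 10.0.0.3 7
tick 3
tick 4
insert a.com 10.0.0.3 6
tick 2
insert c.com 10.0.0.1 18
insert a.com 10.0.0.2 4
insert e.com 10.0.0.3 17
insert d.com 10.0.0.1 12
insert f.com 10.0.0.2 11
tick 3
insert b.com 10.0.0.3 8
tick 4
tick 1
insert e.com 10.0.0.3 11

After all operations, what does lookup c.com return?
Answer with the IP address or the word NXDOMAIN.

Answer: 10.0.0.1

Derivation:
Op 1: tick 6 -> clock=6.
Op 2: insert c.com -> 10.0.0.2 (expiry=6+15=21). clock=6
Op 3: insert b.com -> 10.0.0.3 (expiry=6+4=10). clock=6
Op 4: insert d.com -> 10.0.0.2 (expiry=6+9=15). clock=6
Op 5: insert c.com -> 10.0.0.1 (expiry=6+9=15). clock=6
Op 6: insert a.com -> 10.0.0.3 (expiry=6+7=13). clock=6
Op 7: tick 3 -> clock=9.
Op 8: tick 4 -> clock=13. purged={a.com,b.com}
Op 9: insert a.com -> 10.0.0.3 (expiry=13+6=19). clock=13
Op 10: tick 2 -> clock=15. purged={c.com,d.com}
Op 11: insert c.com -> 10.0.0.1 (expiry=15+18=33). clock=15
Op 12: insert a.com -> 10.0.0.2 (expiry=15+4=19). clock=15
Op 13: insert e.com -> 10.0.0.3 (expiry=15+17=32). clock=15
Op 14: insert d.com -> 10.0.0.1 (expiry=15+12=27). clock=15
Op 15: insert f.com -> 10.0.0.2 (expiry=15+11=26). clock=15
Op 16: tick 3 -> clock=18.
Op 17: insert b.com -> 10.0.0.3 (expiry=18+8=26). clock=18
Op 18: tick 4 -> clock=22. purged={a.com}
Op 19: tick 1 -> clock=23.
Op 20: insert e.com -> 10.0.0.3 (expiry=23+11=34). clock=23
lookup c.com: present, ip=10.0.0.1 expiry=33 > clock=23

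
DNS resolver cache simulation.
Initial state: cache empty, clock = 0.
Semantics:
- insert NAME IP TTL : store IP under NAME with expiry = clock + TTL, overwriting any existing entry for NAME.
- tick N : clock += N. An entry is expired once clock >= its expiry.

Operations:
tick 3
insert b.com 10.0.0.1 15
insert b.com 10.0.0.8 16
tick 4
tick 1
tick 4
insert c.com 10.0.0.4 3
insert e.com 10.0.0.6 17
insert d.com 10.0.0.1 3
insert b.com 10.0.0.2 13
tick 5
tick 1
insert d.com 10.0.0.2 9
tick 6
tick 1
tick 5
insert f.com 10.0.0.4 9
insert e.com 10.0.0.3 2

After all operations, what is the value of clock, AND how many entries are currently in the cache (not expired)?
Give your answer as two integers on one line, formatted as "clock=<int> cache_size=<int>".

Op 1: tick 3 -> clock=3.
Op 2: insert b.com -> 10.0.0.1 (expiry=3+15=18). clock=3
Op 3: insert b.com -> 10.0.0.8 (expiry=3+16=19). clock=3
Op 4: tick 4 -> clock=7.
Op 5: tick 1 -> clock=8.
Op 6: tick 4 -> clock=12.
Op 7: insert c.com -> 10.0.0.4 (expiry=12+3=15). clock=12
Op 8: insert e.com -> 10.0.0.6 (expiry=12+17=29). clock=12
Op 9: insert d.com -> 10.0.0.1 (expiry=12+3=15). clock=12
Op 10: insert b.com -> 10.0.0.2 (expiry=12+13=25). clock=12
Op 11: tick 5 -> clock=17. purged={c.com,d.com}
Op 12: tick 1 -> clock=18.
Op 13: insert d.com -> 10.0.0.2 (expiry=18+9=27). clock=18
Op 14: tick 6 -> clock=24.
Op 15: tick 1 -> clock=25. purged={b.com}
Op 16: tick 5 -> clock=30. purged={d.com,e.com}
Op 17: insert f.com -> 10.0.0.4 (expiry=30+9=39). clock=30
Op 18: insert e.com -> 10.0.0.3 (expiry=30+2=32). clock=30
Final clock = 30
Final cache (unexpired): {e.com,f.com} -> size=2

Answer: clock=30 cache_size=2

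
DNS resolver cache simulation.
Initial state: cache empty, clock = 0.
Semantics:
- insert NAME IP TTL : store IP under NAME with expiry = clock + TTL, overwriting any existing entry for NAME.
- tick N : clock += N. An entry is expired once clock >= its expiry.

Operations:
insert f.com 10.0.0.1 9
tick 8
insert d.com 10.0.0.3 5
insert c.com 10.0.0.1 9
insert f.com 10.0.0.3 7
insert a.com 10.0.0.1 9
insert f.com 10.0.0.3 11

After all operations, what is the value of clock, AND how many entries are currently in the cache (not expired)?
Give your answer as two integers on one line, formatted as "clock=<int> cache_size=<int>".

Answer: clock=8 cache_size=4

Derivation:
Op 1: insert f.com -> 10.0.0.1 (expiry=0+9=9). clock=0
Op 2: tick 8 -> clock=8.
Op 3: insert d.com -> 10.0.0.3 (expiry=8+5=13). clock=8
Op 4: insert c.com -> 10.0.0.1 (expiry=8+9=17). clock=8
Op 5: insert f.com -> 10.0.0.3 (expiry=8+7=15). clock=8
Op 6: insert a.com -> 10.0.0.1 (expiry=8+9=17). clock=8
Op 7: insert f.com -> 10.0.0.3 (expiry=8+11=19). clock=8
Final clock = 8
Final cache (unexpired): {a.com,c.com,d.com,f.com} -> size=4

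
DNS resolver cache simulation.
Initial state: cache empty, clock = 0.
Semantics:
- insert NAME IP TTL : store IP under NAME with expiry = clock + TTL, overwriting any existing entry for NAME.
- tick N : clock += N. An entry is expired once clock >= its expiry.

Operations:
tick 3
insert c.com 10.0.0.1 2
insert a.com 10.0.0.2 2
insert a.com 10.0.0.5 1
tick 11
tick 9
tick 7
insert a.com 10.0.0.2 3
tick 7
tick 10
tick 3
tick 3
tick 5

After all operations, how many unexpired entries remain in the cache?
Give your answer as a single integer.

Answer: 0

Derivation:
Op 1: tick 3 -> clock=3.
Op 2: insert c.com -> 10.0.0.1 (expiry=3+2=5). clock=3
Op 3: insert a.com -> 10.0.0.2 (expiry=3+2=5). clock=3
Op 4: insert a.com -> 10.0.0.5 (expiry=3+1=4). clock=3
Op 5: tick 11 -> clock=14. purged={a.com,c.com}
Op 6: tick 9 -> clock=23.
Op 7: tick 7 -> clock=30.
Op 8: insert a.com -> 10.0.0.2 (expiry=30+3=33). clock=30
Op 9: tick 7 -> clock=37. purged={a.com}
Op 10: tick 10 -> clock=47.
Op 11: tick 3 -> clock=50.
Op 12: tick 3 -> clock=53.
Op 13: tick 5 -> clock=58.
Final cache (unexpired): {} -> size=0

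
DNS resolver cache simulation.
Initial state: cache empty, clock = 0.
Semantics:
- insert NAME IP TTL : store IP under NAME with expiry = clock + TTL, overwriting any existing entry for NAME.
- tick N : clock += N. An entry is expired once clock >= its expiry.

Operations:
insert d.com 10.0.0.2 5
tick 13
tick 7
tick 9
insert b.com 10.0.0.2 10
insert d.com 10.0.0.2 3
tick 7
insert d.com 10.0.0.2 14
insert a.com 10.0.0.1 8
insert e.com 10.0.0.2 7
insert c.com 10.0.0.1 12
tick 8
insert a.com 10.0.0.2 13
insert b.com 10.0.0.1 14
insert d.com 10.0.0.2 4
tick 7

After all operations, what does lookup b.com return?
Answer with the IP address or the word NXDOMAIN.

Op 1: insert d.com -> 10.0.0.2 (expiry=0+5=5). clock=0
Op 2: tick 13 -> clock=13. purged={d.com}
Op 3: tick 7 -> clock=20.
Op 4: tick 9 -> clock=29.
Op 5: insert b.com -> 10.0.0.2 (expiry=29+10=39). clock=29
Op 6: insert d.com -> 10.0.0.2 (expiry=29+3=32). clock=29
Op 7: tick 7 -> clock=36. purged={d.com}
Op 8: insert d.com -> 10.0.0.2 (expiry=36+14=50). clock=36
Op 9: insert a.com -> 10.0.0.1 (expiry=36+8=44). clock=36
Op 10: insert e.com -> 10.0.0.2 (expiry=36+7=43). clock=36
Op 11: insert c.com -> 10.0.0.1 (expiry=36+12=48). clock=36
Op 12: tick 8 -> clock=44. purged={a.com,b.com,e.com}
Op 13: insert a.com -> 10.0.0.2 (expiry=44+13=57). clock=44
Op 14: insert b.com -> 10.0.0.1 (expiry=44+14=58). clock=44
Op 15: insert d.com -> 10.0.0.2 (expiry=44+4=48). clock=44
Op 16: tick 7 -> clock=51. purged={c.com,d.com}
lookup b.com: present, ip=10.0.0.1 expiry=58 > clock=51

Answer: 10.0.0.1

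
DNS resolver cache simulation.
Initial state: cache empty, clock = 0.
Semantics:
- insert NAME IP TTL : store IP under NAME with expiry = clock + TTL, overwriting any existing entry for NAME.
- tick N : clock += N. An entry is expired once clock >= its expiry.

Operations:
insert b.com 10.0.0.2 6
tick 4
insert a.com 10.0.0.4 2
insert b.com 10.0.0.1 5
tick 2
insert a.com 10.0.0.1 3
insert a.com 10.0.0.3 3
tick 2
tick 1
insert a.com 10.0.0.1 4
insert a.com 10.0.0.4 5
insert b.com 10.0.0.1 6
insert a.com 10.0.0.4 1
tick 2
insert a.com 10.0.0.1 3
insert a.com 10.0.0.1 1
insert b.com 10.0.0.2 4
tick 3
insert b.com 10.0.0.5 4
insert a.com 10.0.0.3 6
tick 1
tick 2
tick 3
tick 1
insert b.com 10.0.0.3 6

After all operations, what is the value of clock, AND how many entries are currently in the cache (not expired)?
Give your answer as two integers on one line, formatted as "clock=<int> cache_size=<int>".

Answer: clock=21 cache_size=1

Derivation:
Op 1: insert b.com -> 10.0.0.2 (expiry=0+6=6). clock=0
Op 2: tick 4 -> clock=4.
Op 3: insert a.com -> 10.0.0.4 (expiry=4+2=6). clock=4
Op 4: insert b.com -> 10.0.0.1 (expiry=4+5=9). clock=4
Op 5: tick 2 -> clock=6. purged={a.com}
Op 6: insert a.com -> 10.0.0.1 (expiry=6+3=9). clock=6
Op 7: insert a.com -> 10.0.0.3 (expiry=6+3=9). clock=6
Op 8: tick 2 -> clock=8.
Op 9: tick 1 -> clock=9. purged={a.com,b.com}
Op 10: insert a.com -> 10.0.0.1 (expiry=9+4=13). clock=9
Op 11: insert a.com -> 10.0.0.4 (expiry=9+5=14). clock=9
Op 12: insert b.com -> 10.0.0.1 (expiry=9+6=15). clock=9
Op 13: insert a.com -> 10.0.0.4 (expiry=9+1=10). clock=9
Op 14: tick 2 -> clock=11. purged={a.com}
Op 15: insert a.com -> 10.0.0.1 (expiry=11+3=14). clock=11
Op 16: insert a.com -> 10.0.0.1 (expiry=11+1=12). clock=11
Op 17: insert b.com -> 10.0.0.2 (expiry=11+4=15). clock=11
Op 18: tick 3 -> clock=14. purged={a.com}
Op 19: insert b.com -> 10.0.0.5 (expiry=14+4=18). clock=14
Op 20: insert a.com -> 10.0.0.3 (expiry=14+6=20). clock=14
Op 21: tick 1 -> clock=15.
Op 22: tick 2 -> clock=17.
Op 23: tick 3 -> clock=20. purged={a.com,b.com}
Op 24: tick 1 -> clock=21.
Op 25: insert b.com -> 10.0.0.3 (expiry=21+6=27). clock=21
Final clock = 21
Final cache (unexpired): {b.com} -> size=1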